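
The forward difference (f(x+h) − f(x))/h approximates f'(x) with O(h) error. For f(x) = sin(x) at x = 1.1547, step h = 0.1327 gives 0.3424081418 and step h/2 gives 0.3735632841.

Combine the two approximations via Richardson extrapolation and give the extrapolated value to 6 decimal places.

Error is O(h^1); halving h shrinks it by 2^1 = 2.
2·0.3735632841 = 0.7471265682; subtract 0.3424081418 → 0.4047184264
Divide by 2^1 − 1 = 1.
(2·0.3735632841 − 0.3424081418)/(2 − 1) = 0.4047184264

0.404718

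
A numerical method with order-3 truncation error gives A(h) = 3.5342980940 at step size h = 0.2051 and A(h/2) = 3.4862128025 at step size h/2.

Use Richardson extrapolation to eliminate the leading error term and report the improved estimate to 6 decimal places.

Error is O(h^3); halving h shrinks it by 2^3 = 8.
2^3·A(h/2) = 27.8897024200; minus A(h) gives 24.3554043260.
(8·3.4862128025 − 3.5342980940)/(8 − 1) = 3.4793434751

3.479343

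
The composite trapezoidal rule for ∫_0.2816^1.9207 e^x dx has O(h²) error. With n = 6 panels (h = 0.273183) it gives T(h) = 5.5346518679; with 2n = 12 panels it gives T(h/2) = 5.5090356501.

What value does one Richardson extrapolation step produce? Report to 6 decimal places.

With r = 2 the leading error scales as h^2, so the weight is 2^2 = 4.
Top: 4(5.5090356501) − (5.5346518679) = 16.5014907325
Denominator 4 − 1 = 3.
Result: 5.5004969108
Shift from A(h/2): −0.0085387393.

5.500497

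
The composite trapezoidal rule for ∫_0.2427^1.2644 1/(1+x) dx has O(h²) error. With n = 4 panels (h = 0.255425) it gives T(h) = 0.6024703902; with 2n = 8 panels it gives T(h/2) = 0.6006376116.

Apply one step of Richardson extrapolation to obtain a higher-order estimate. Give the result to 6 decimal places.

Leading term ∝ h^2; use weight 4 = 2^2.
Numerator 4×A(h/2) − A(h) = 4×0.6006376116 − 0.6024703902 = 1.8000800562
1.8000800562 ÷ 3 = 0.6000266854
Gap between inputs: 1.833e-03; correction applied: −0.0006109262.

0.600027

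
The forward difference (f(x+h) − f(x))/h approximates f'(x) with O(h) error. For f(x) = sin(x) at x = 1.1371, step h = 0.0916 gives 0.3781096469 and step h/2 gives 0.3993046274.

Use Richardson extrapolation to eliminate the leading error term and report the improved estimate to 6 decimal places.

Error is O(h^1); halving h shrinks it by 2^1 = 2.
2·0.3993046274 = 0.7986092548; subtract 0.3781096469 → 0.4204996079
Extrapolated: 0.4204996079 / 1 = 0.4204996079

0.420500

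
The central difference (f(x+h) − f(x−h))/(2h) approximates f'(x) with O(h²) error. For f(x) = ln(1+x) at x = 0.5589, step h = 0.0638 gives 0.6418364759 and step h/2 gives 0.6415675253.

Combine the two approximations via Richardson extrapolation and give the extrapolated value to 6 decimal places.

0.641478

Order 2 gives 2^r = 4 and 2^r − 1 = 3.
2^2·A(h/2) = 2.5662701012; minus A(h) gives 1.9244336253.
Extrapolated: 1.9244336253 / 3 = 0.6414778751
Correction |R − A(h/2)| = 8.965e-05; gap |A(h/2) − A(h)| = 2.690e-04.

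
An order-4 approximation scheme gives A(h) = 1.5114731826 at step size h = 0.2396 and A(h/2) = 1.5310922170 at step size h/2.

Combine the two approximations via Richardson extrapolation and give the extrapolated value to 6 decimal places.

1.532400

Method order is 4; weight 2^4 = 16.
16·1.5310922170 − 1.5114731826 = 22.9860022894
Denominator 16 − 1 = 15.
(16·1.5310922170 − 1.5114731826)/(16 − 1) = 1.5324001526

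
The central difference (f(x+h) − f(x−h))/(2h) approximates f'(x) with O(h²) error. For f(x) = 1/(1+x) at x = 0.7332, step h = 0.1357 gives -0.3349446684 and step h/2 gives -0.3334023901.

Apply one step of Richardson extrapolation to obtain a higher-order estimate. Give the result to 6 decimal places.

-0.332888

r = 2, so 2^r = 4.
A(h/2) − A(h) = -0.3334023901 − (-0.3349446684) = 0.0015422783
Divide by 2^2 − 1 = 3: 0.0015422783/3 = 0.0005140928
R = A(h/2) + (A(h/2) − A(h))/3 = -0.3334023901 + 0.0005140928 = -0.3328882973
Gap between inputs: 1.542e-03; correction applied: +0.0005140928.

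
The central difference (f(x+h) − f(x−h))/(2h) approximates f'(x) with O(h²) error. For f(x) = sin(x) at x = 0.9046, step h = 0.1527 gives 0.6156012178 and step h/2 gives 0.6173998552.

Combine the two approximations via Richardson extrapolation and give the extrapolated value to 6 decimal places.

Order 2 gives 2^r = 4 and 2^r − 1 = 3.
Numerator 4×A(h/2) − A(h) = 4×0.6173998552 − 0.6156012178 = 1.8539982030
Divide by 2^2 − 1 = 3.
R = 1.8539982030/3 = 0.6179994010

0.617999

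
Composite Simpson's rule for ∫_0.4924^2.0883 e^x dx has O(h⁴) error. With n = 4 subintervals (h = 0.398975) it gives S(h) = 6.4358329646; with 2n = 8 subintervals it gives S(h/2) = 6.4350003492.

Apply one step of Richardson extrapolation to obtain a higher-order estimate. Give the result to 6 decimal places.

6.434945

r = 4, so 2^r = 16.
16 × 6.4350003492 − 6.4358329646 = 96.5241726226
Divide by 2^4 − 1 = 15.
Result: 6.4349448415
Correction |R − A(h/2)| = 5.551e-05; gap |A(h/2) − A(h)| = 8.326e-04.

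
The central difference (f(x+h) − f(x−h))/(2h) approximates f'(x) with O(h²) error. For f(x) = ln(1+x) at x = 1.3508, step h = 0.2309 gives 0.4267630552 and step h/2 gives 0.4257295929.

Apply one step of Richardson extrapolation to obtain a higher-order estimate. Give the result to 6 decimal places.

0.425385

r = 2: numerator weight 4, denominator 3.
Weighted: 1.7029183716 − 0.4267630552 = 1.2761553164
Divide by 2^2 − 1 = 3.
So the Richardson estimate is 0.4253851055.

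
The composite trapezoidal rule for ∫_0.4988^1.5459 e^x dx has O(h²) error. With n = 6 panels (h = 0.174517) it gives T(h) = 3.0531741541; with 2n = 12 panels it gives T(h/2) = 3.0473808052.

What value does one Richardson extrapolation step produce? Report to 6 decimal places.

3.045450

r = 2: numerator weight 4, denominator 3.
4·3.0473808052 = 12.1895232208; subtract 3.0531741541 → 9.1363490667
Divide by 2^2 − 1 = 3.
So the Richardson estimate is 3.0454496889.
Correction |R − A(h/2)| = 1.931e-03; gap |A(h/2) − A(h)| = 5.793e-03.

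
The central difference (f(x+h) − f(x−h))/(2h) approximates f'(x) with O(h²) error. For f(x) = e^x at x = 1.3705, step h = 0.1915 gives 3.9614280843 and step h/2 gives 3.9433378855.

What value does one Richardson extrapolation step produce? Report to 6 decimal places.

The method has order 2: 2^2 = 4.
Top: 4(3.9433378855) − (3.9614280843) = 11.8119234577
R = 11.8119234577/3 = 3.9373078192

3.937308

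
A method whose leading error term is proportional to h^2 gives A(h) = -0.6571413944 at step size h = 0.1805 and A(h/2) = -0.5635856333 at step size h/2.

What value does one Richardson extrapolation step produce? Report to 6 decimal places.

-0.532400

Error is O(h^2); halving h shrinks it by 2^2 = 4.
Top: 4(-0.5635856333) − (-0.6571413944) = -1.5972011388
Extrapolated: (-1.5972011388) / 3 = -0.5324003796
Correction |R − A(h/2)| = 3.119e-02; gap |A(h/2) − A(h)| = 9.356e-02.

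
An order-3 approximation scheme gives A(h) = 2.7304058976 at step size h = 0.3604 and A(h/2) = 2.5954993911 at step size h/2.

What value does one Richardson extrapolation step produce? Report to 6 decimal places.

2.576227

With r = 3 the leading error scales as h^3, so the weight is 2^3 = 8.
8 × 2.5954993911 = 20.7639951288; subtract 2.7304058976 → 18.0335892312
Denominator 8 − 1 = 7.
Extrapolated: 18.0335892312 / 7 = 2.5762270330
Correction |R − A(h/2)| = 1.927e-02; gap |A(h/2) − A(h)| = 1.349e-01.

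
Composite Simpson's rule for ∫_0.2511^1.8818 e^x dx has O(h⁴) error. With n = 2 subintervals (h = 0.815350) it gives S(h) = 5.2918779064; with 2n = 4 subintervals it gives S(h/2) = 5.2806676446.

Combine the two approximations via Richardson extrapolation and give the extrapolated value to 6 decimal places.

The method has order 4: 2^4 = 16.
A(h/2) − A(h) = 5.2806676446 − 5.2918779064 = -0.0112102618
Divide by 2^4 − 1 = 15: (-0.0112102618)/15 = -0.0007473508
R = A(h/2) + (A(h/2) − A(h))/15 = 5.2806676446 − 0.0007473508 = 5.2799202938

5.279920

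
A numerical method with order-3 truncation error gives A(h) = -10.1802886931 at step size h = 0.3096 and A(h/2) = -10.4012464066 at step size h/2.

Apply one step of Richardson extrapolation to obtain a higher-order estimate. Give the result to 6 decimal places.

Leading term ∝ h^3; use weight 8 = 2^3.
Top: 8(-10.4012464066) − (-10.1802886931) = -73.0296825597
Denominator 8 − 1 = 7.
(-73.0296825597) ÷ 7 = -10.4328117942

-10.432812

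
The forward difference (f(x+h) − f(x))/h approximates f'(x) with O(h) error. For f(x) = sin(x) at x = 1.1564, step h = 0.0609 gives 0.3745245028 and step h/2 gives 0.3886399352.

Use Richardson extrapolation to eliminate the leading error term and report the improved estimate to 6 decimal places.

Error is O(h^1); halving h shrinks it by 2^1 = 2.
2^1*A(h/2) = 0.7772798704; minus A(h) gives 0.4027553676.
R = 0.4027553676/1 = 0.4027553676

0.402755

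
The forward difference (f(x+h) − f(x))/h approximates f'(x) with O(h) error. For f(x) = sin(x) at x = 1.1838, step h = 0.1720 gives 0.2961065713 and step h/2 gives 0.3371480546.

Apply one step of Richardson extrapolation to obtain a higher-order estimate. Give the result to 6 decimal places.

0.378190

With r = 1 the leading error scales as h^1, so the weight is 2^1 = 2.
Weighted: 0.6742961092 − 0.2961065713 = 0.3781895379
Extrapolated: 0.3781895379 / 1 = 0.3781895379
Gap between inputs: 4.104e-02; correction applied: +0.0410414833.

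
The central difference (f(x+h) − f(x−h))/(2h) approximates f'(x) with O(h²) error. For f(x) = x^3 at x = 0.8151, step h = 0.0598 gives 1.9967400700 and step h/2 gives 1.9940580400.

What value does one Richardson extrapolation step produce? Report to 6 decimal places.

Error is O(h^2); halving h shrinks it by 2^2 = 4.
4 × 1.9940580400 = 7.9762321600; subtract 1.9967400700 → 5.9794920900
Denominator 4 − 1 = 3.
5.9794920900 ÷ 3 = 1.9931640300

1.993164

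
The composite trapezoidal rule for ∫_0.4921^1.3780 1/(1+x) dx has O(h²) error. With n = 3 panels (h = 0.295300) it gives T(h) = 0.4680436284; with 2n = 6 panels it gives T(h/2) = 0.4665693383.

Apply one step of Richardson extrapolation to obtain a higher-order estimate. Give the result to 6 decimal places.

0.466078

Leading term ∝ h^2; use weight 4 = 2^2.
Numerator 4·A(h/2) − A(h) = 4·0.4665693383 − 0.4680436284 = 1.3982337248
Extrapolated: 1.3982337248 / 3 = 0.4660779083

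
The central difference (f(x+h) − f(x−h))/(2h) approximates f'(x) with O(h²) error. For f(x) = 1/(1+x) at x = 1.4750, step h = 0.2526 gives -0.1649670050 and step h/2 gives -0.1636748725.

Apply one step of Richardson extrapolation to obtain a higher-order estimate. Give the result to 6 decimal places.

-0.163244

r = 2: numerator weight 4, denominator 3.
Numerator 4·A(h/2) − A(h) = 4·(-0.1636748725) − (-0.1649670050) = -0.4897324850
Extrapolated: (-0.4897324850) / 3 = -0.1632441617
Correction |R − A(h/2)| = 4.307e-04; gap |A(h/2) − A(h)| = 1.292e-03.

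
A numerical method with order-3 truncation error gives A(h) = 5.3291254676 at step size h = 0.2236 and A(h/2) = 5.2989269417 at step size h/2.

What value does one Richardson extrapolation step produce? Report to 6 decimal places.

r = 3, so 2^r = 8.
Weighted: 42.3914155336 − 5.3291254676 = 37.0622900660
Denominator 8 − 1 = 7.
Extrapolated: 37.0622900660 / 7 = 5.2946128666

5.294613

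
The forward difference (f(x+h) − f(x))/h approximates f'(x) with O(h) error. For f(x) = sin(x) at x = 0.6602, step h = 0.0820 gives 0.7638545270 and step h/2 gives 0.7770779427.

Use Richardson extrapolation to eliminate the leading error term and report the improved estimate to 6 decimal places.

Order 1 gives 2^r = 2 and 2^r − 1 = 1.
Weighted: 1.5541558854 − 0.7638545270 = 0.7903013584
Extrapolated: 0.7903013584 / 1 = 0.7903013584

0.790301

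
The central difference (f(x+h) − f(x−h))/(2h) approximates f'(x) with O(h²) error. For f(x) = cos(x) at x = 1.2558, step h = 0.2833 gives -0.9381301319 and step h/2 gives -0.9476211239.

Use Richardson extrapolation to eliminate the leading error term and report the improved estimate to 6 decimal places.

-0.950785

Method order is 2; weight 2^2 = 4.
4 × (-0.9476211239) = -3.7904844956; subtract (-0.9381301319) → -2.8523543637
(4 × (-0.9476211239) − (-0.9381301319))/(4 − 1) = -0.9507847879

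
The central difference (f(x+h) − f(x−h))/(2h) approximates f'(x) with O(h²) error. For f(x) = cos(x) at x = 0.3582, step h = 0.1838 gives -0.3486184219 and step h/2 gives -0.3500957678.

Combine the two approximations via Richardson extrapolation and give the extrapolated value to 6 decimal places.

-0.350588

Order 2 gives 2^r = 4 and 2^r − 1 = 3.
Difference of the inputs: -0.3500957678 − (-0.3486184219) = -0.0014773459
Correction (A(h/2) − A(h))/(4 − 1) = (-0.0014773459)/3 = -0.0004924486
R = A(h/2) + (A(h/2) − A(h))/3 = -0.3500957678 − 0.0004924486 = -0.3505882164
Correction |R − A(h/2)| = 4.924e-04; gap |A(h/2) − A(h)| = 1.477e-03.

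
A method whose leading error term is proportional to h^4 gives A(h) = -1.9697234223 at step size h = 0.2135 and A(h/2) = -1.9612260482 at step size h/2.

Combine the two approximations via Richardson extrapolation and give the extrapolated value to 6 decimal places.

-1.960660

Order 4 gives 2^r = 16 and 2^r − 1 = 15.
Weighted: (-31.3796167712) − (-1.9697234223) = -29.4098933489
(-29.4098933489) ÷ 15 = -1.9606595566
Correction |R − A(h/2)| = 5.665e-04; gap |A(h/2) − A(h)| = 8.497e-03.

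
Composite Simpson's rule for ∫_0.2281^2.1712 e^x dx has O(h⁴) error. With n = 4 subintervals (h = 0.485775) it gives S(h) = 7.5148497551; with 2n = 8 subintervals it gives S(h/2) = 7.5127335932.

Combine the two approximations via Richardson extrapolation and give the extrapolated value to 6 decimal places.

7.512593

r = 4, so 2^r = 16.
16×7.5127335932 = 120.2037374912; 120.2037374912 − 7.5148497551 = 112.6888877361
R = 112.6888877361/15 = 7.5125925157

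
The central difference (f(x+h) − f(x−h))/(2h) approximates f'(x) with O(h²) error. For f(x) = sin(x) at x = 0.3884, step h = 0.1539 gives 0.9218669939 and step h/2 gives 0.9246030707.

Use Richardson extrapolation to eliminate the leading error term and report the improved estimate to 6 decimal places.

r = 2, so 2^r = 4.
A(h/2) − A(h) = 0.9246030707 − 0.9218669939 = 0.0027360768
Divide by 2^2 − 1 = 3: 0.0027360768/3 = 0.0009120256
R = A(h/2) + (A(h/2) − A(h))/3 = 0.9246030707 + 0.0009120256 = 0.9255150963

0.925515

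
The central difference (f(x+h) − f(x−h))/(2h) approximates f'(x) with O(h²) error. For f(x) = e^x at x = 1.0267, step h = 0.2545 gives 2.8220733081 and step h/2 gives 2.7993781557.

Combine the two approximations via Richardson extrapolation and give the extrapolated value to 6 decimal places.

The method has order 2: 2^2 = 4.
Top: 4(2.7993781557) − (2.8220733081) = 8.3754393147
(4 × 2.7993781557 − 2.8220733081)/(4 − 1) = 2.7918131049

2.791813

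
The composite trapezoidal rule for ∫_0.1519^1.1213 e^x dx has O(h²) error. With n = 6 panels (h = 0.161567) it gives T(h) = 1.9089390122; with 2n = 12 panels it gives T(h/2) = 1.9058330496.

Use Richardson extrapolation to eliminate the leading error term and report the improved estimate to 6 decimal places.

1.904798

With r = 2 the leading error scales as h^2, so the weight is 2^2 = 4.
4*1.9058330496 = 7.6233321984; subtract 1.9089390122 → 5.7143931862
Denominator 4 − 1 = 3.
(4*1.9058330496 − 1.9089390122)/(4 − 1) = 1.9047977287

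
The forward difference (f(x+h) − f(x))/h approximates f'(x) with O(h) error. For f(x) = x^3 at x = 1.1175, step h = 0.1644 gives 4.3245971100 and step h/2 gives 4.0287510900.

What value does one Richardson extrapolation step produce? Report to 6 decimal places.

3.732905

Error is O(h^1); halving h shrinks it by 2^1 = 2.
2·4.0287510900 = 8.0575021800; subtract 4.3245971100 → 3.7329050700
Divide by 2^1 − 1 = 1.
(2·4.0287510900 − 4.3245971100)/(2 − 1) = 3.7329050700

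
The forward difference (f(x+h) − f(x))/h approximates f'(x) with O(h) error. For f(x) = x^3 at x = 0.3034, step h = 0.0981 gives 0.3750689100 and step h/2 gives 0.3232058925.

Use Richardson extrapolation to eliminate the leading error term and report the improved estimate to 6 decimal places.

The method has order 1: 2^1 = 2.
2^1·A(h/2) = 0.6464117850; minus A(h) gives 0.2713428750.
Denominator 2 − 1 = 1.
0.2713428750 ÷ 1 = 0.2713428750

0.271343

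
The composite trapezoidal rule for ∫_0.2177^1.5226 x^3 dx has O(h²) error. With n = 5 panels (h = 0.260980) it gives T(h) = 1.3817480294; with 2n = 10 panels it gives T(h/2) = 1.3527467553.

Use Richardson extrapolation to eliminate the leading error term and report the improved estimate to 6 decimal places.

Method order is 2; weight 2^2 = 4.
A(h/2) − A(h) = 1.3527467553 − 1.3817480294 = -0.0290012741
Divide by 2^2 − 1 = 3: (-0.0290012741)/3 = -0.0096670914
R = 1.3527467553 − 0.0096670914 = 1.3430796639

1.343080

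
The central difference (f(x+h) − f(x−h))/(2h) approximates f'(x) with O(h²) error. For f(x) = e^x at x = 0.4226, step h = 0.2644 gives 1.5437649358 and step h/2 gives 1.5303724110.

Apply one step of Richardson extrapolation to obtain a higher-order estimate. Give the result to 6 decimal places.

Error is O(h^2); halving h shrinks it by 2^2 = 4.
Numerator 4×A(h/2) − A(h) = 4×1.5303724110 − 1.5437649358 = 4.5777247082
4.5777247082 ÷ 3 = 1.5259082361

1.525908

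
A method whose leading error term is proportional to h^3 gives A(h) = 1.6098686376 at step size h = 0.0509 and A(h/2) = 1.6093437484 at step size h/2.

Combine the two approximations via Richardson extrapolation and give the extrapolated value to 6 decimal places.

1.609269

With r = 3 the leading error scales as h^3, so the weight is 2^3 = 8.
Numerator 8×A(h/2) − A(h) = 8×1.6093437484 − 1.6098686376 = 11.2648813496
Divide by 2^3 − 1 = 7.
(8×1.6093437484 − 1.6098686376)/(8 − 1) = 1.6092687642
Shift from A(h/2): −0.0000749842.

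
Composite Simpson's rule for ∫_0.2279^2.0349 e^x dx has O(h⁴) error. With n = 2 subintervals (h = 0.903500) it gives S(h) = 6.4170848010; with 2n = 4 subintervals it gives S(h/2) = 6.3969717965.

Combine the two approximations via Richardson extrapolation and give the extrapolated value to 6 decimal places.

6.395631

Leading term ∝ h^4; use weight 16 = 2^4.
Weighted: 102.3515487440 − 6.4170848010 = 95.9344639430
Denominator 16 − 1 = 15.
R = 95.9344639430/15 = 6.3956309295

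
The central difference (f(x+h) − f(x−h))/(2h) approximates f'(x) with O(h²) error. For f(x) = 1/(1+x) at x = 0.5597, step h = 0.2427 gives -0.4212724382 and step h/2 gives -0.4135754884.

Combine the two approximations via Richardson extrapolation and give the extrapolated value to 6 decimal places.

Method order is 2; weight 2^2 = 4.
4×(-0.4135754884) = -1.6543019536; subtract (-0.4212724382) → -1.2330295154
Divide by 2^2 − 1 = 3.
(4×(-0.4135754884) − (-0.4212724382))/(4 − 1) = -0.4110098385

-0.411010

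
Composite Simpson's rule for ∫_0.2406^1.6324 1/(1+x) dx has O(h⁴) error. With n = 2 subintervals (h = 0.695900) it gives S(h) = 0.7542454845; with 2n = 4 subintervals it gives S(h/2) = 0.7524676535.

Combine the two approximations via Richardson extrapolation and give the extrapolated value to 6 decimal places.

r = 4, so 2^r = 16.
Weighted: 12.0394824560 − 0.7542454845 = 11.2852369715
R = 11.2852369715/15 = 0.7523491314
Gap between inputs: 1.778e-03; correction applied: −0.0001185221.

0.752349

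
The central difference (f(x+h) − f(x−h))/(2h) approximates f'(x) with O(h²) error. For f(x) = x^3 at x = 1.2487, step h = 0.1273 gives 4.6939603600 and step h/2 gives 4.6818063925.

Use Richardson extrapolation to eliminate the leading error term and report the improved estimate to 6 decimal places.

4.677755

Error is O(h^2); halving h shrinks it by 2^2 = 4.
Top: 4(4.6818063925) − (4.6939603600) = 14.0332652100
(4·4.6818063925 − 4.6939603600)/(4 − 1) = 4.6777550700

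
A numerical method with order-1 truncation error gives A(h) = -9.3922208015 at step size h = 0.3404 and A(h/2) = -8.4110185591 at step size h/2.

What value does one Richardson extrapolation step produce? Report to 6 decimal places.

-7.429816

r = 1: numerator weight 2, denominator 1.
2·(-8.4110185591) − (-9.3922208015) = -7.4298163167
R = (-7.4298163167)/1 = -7.4298163167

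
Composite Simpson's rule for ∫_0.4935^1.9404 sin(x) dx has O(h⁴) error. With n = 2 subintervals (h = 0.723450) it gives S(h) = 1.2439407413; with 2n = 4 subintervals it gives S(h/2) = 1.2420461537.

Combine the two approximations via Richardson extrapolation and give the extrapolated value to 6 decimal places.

Method order is 4; weight 2^4 = 16.
Difference of the inputs: 1.2420461537 − 1.2439407413 = -0.0018945876
Divide by 2^4 − 1 = 15: (-0.0018945876)/15 = -0.0001263058
R = 1.2420461537 − 0.0001263058 = 1.2419198479
Gap between inputs: 1.895e-03; correction applied: −0.0001263058.

1.241920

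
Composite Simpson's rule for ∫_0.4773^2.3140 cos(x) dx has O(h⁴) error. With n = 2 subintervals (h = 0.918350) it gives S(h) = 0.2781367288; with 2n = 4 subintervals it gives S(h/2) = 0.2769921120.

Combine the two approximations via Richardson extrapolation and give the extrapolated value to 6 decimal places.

With r = 4 the leading error scales as h^4, so the weight is 2^4 = 16.
Numerator 16×A(h/2) − A(h) = 16×0.2769921120 − 0.2781367288 = 4.1537370632
Extrapolated: 4.1537370632 / 15 = 0.2769158042
Correction |R − A(h/2)| = 7.631e-05; gap |A(h/2) − A(h)| = 1.145e-03.

0.276916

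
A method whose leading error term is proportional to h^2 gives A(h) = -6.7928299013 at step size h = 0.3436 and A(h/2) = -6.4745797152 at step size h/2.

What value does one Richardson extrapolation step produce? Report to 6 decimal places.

r = 2: numerator weight 4, denominator 3.
4·(-6.4745797152) = -25.8983188608; subtract (-6.7928299013) → -19.1054889595
Denominator 4 − 1 = 3.
(-19.1054889595) ÷ 3 = -6.3684963198

-6.368496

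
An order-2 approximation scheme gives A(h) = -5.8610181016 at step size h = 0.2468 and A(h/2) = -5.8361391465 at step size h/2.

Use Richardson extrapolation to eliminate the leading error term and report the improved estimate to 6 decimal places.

Method order is 2; weight 2^2 = 4.
4·(-5.8361391465) = -23.3445565860; subtract (-5.8610181016) → -17.4835384844
(4·(-5.8361391465) − (-5.8610181016))/(4 − 1) = -5.8278461615
Gap between inputs: 2.488e-02; correction applied: +0.0082929850.

-5.827846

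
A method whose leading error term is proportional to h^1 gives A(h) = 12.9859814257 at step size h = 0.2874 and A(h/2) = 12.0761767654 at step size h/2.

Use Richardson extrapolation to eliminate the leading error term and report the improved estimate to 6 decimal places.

r = 1: numerator weight 2, denominator 1.
2·12.0761767654 = 24.1523535308; subtract 12.9859814257 → 11.1663721051
11.1663721051 ÷ 1 = 11.1663721051
Shift from A(h/2): −0.9098046603.

11.166372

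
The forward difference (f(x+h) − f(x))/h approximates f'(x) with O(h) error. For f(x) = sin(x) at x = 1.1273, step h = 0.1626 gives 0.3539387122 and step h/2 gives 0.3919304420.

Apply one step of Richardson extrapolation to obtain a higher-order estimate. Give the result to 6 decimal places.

0.429922

With r = 1 the leading error scales as h^1, so the weight is 2^1 = 2.
A(h/2) − A(h) = 0.3919304420 − 0.3539387122 = 0.0379917298
Divide by 2^1 − 1 = 1: 0.0379917298/1 = 0.0379917298
R = 0.3919304420 + 0.0379917298 = 0.4299221718
Shift from A(h/2): +0.0379917298.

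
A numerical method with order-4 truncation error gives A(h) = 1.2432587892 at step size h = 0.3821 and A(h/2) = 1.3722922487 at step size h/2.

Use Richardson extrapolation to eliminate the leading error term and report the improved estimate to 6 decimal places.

Order 4 gives 2^r = 16 and 2^r − 1 = 15.
Numerator 16 × A(h/2) − A(h) = 16 × 1.3722922487 − 1.2432587892 = 20.7134171900
R = 20.7134171900/15 = 1.3808944793
Shift from A(h/2): +0.0086022306.

1.380894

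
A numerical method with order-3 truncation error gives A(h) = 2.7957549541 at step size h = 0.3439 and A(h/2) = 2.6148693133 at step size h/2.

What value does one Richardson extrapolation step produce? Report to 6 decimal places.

With r = 3 the leading error scales as h^3, so the weight is 2^3 = 8.
8·2.6148693133 = 20.9189545064; 20.9189545064 − 2.7957549541 = 18.1231995523
Extrapolated: 18.1231995523 / 7 = 2.5890285075

2.589029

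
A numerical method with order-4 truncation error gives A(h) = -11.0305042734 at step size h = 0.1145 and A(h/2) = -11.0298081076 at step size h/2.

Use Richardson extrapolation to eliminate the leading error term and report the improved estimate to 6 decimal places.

-11.029762

With r = 4 the leading error scales as h^4, so the weight is 2^4 = 16.
Top: 16(-11.0298081076) − (-11.0305042734) = -165.4464254482
Denominator 16 − 1 = 15.
Result: -11.0297616965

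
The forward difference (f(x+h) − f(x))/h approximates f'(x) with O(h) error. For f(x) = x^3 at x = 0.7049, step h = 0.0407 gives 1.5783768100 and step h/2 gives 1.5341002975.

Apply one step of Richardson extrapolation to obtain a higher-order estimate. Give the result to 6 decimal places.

With r = 1 the leading error scales as h^1, so the weight is 2^1 = 2.
Numerator 2 × A(h/2) − A(h) = 2 × 1.5341002975 − 1.5783768100 = 1.4898237850
Denominator 2 − 1 = 1.
R = 1.4898237850/1 = 1.4898237850

1.489824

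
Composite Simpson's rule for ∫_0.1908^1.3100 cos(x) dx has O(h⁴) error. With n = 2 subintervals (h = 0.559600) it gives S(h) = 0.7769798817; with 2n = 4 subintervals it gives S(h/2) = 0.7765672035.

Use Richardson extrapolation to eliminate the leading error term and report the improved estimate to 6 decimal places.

r = 4: numerator weight 16, denominator 15.
Top: 16(0.7765672035) − (0.7769798817) = 11.6480953743
R = 11.6480953743/15 = 0.7765396916
Shift from A(h/2): −0.0000275119.

0.776540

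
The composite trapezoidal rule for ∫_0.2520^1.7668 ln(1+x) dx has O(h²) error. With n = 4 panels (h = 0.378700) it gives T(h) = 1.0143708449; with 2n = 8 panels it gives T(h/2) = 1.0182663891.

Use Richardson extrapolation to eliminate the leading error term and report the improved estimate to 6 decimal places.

1.019565

The method has order 2: 2^2 = 4.
2^2 × A(h/2) = 4.0730655564; minus A(h) gives 3.0586947115.
Divide by 2^2 − 1 = 3.
3.0586947115 ÷ 3 = 1.0195649038
Gap between inputs: 3.896e-03; correction applied: +0.0012985147.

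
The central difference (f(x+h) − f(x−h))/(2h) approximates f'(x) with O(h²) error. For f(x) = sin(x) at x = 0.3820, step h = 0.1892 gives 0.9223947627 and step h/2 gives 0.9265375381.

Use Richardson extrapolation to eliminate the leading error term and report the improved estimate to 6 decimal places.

0.927918

The method has order 2: 2^2 = 4.
Difference of the inputs: 0.9265375381 − 0.9223947627 = 0.0041427754
Divide by 2^2 − 1 = 3: 0.0041427754/3 = 0.0013809251
R = A(h/2) + (A(h/2) − A(h))/3 = 0.9265375381 + 0.0013809251 = 0.9279184632
Correction |R − A(h/2)| = 1.381e-03; gap |A(h/2) − A(h)| = 4.143e-03.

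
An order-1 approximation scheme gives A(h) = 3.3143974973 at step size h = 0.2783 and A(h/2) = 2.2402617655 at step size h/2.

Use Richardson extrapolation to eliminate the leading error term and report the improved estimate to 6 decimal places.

r = 1: numerator weight 2, denominator 1.
Difference of the inputs: 2.2402617655 − 3.3143974973 = -1.0741357318
Correction (A(h/2) − A(h))/(2 − 1) = (-1.0741357318)/1 = -1.0741357318
R = 2.2402617655 − 1.0741357318 = 1.1661260337

1.166126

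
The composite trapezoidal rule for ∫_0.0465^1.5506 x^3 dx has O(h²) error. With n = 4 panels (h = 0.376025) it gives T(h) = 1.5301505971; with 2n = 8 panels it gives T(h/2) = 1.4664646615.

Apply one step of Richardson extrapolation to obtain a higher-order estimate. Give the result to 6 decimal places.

1.445236

The method has order 2: 2^2 = 4.
Weighted: 5.8658586460 − 1.5301505971 = 4.3357080489
Denominator 4 − 1 = 3.
R = 4.3357080489/3 = 1.4452360163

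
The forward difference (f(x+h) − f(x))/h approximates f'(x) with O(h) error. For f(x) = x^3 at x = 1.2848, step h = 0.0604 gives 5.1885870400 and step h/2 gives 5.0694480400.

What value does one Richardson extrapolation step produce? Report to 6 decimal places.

With r = 1 the leading error scales as h^1, so the weight is 2^1 = 2.
Difference of the inputs: 5.0694480400 − 5.1885870400 = -0.1191390000
Correction (A(h/2) − A(h))/(2 − 1) = (-0.1191390000)/1 = -0.1191390000
R = A(h/2) + (A(h/2) − A(h))/1 = 5.0694480400 − 0.1191390000 = 4.9503090400

4.950309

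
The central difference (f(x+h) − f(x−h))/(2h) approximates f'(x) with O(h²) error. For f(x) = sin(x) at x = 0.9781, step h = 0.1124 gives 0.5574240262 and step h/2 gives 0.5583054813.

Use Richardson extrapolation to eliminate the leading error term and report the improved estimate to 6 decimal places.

Leading term ∝ h^2; use weight 4 = 2^2.
Weighted: 2.2332219252 − 0.5574240262 = 1.6757978990
1.6757978990 ÷ 3 = 0.5585992997
Gap between inputs: 8.815e-04; correction applied: +0.0002938184.

0.558599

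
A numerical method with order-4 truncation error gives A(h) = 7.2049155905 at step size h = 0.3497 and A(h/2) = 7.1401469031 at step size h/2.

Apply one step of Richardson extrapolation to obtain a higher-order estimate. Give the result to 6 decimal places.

With r = 4 the leading error scales as h^4, so the weight is 2^4 = 16.
Top: 16(7.1401469031) − (7.2049155905) = 107.0374348591
Denominator 16 − 1 = 15.
Result: 7.1358289906

7.135829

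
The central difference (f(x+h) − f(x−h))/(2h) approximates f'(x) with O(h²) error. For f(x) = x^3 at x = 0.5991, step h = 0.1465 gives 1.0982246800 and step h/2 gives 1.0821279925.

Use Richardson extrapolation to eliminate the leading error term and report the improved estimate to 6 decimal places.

Method order is 2; weight 2^2 = 4.
4*1.0821279925 = 4.3285119700; 4.3285119700 − 1.0982246800 = 3.2302872900
Denominator 4 − 1 = 3.
Extrapolated: 3.2302872900 / 3 = 1.0767624300
Correction |R − A(h/2)| = 5.366e-03; gap |A(h/2) − A(h)| = 1.610e-02.

1.076762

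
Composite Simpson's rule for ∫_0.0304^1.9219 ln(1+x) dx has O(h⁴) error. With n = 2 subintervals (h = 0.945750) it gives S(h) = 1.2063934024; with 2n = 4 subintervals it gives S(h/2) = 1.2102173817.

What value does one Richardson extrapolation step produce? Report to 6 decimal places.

Method order is 4; weight 2^4 = 16.
Difference of the inputs: 1.2102173817 − 1.2063934024 = 0.0038239793
Correction (A(h/2) − A(h))/(16 − 1) = 0.0038239793/15 = 0.0002549320
R = A(h/2) + (A(h/2) − A(h))/15 = 1.2102173817 + 0.0002549320 = 1.2104723137
Correction |R − A(h/2)| = 2.549e-04; gap |A(h/2) − A(h)| = 3.824e-03.

1.210472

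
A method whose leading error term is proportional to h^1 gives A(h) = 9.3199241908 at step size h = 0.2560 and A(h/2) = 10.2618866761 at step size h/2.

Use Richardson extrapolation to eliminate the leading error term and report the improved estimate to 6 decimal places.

11.203849

r = 1, so 2^r = 2.
2 × 10.2618866761 = 20.5237733522; subtract 9.3199241908 → 11.2038491614
Divide by 2^1 − 1 = 1.
(2 × 10.2618866761 − 9.3199241908)/(2 − 1) = 11.2038491614
Shift from A(h/2): +0.9419624853.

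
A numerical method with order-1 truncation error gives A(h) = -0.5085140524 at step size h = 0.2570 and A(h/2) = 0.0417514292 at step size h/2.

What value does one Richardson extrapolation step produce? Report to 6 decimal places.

Method order is 1; weight 2^1 = 2.
A(h/2) − A(h) = 0.0417514292 − (-0.5085140524) = 0.5502654816
Correction (A(h/2) − A(h))/(2 − 1) = 0.5502654816/1 = 0.5502654816
R = A(h/2) + (A(h/2) − A(h))/1 = 0.0417514292 + 0.5502654816 = 0.5920169108
Shift from A(h/2): +0.5502654816.

0.592017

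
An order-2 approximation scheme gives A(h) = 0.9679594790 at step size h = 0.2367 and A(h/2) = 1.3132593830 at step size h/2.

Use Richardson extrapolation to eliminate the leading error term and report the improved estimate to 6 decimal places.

r = 2, so 2^r = 4.
2^2×A(h/2) = 5.2530375320; minus A(h) gives 4.2850780530.
Extrapolated: 4.2850780530 / 3 = 1.4283593510

1.428359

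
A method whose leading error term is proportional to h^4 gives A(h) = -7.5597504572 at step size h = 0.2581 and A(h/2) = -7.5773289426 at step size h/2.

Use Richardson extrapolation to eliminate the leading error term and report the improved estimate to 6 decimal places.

r = 4: numerator weight 16, denominator 15.
Difference of the inputs: -7.5773289426 − (-7.5597504572) = -0.0175784854
Divide by 2^4 − 1 = 15: (-0.0175784854)/15 = -0.0011718990
R = -7.5773289426 − 0.0011718990 = -7.5785008416

-7.578501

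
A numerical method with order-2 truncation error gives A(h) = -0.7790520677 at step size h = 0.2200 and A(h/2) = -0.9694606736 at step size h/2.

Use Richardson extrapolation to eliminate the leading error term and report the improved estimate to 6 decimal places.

Error is O(h^2); halving h shrinks it by 2^2 = 4.
4×(-0.9694606736) − (-0.7790520677) = -3.0987906267
Divide by 2^2 − 1 = 3.
R = (-3.0987906267)/3 = -1.0329302089

-1.032930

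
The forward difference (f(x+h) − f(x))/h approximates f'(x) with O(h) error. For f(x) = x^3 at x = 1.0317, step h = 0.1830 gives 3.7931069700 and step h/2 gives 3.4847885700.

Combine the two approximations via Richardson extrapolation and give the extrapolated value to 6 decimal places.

3.176470

Error is O(h^1); halving h shrinks it by 2^1 = 2.
Weighted: 6.9695771400 − 3.7931069700 = 3.1764701700
Divide by 2^1 − 1 = 1.
(2·3.4847885700 − 3.7931069700)/(2 − 1) = 3.1764701700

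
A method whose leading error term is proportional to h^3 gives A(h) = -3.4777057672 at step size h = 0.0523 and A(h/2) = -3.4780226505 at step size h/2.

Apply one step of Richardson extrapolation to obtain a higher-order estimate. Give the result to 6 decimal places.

-3.478068

The method has order 3: 2^3 = 8.
8 × (-3.4780226505) = -27.8241812040; subtract (-3.4777057672) → -24.3464754368
Divide by 2^3 − 1 = 7.
(8 × (-3.4780226505) − (-3.4777057672))/(8 − 1) = -3.4780679195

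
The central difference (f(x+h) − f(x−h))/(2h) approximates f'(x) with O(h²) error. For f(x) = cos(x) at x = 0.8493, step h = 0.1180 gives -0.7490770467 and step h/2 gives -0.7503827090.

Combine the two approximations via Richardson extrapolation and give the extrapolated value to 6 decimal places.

-0.750818

With r = 2 the leading error scales as h^2, so the weight is 2^2 = 4.
2^2 × A(h/2) = -3.0015308360; minus A(h) gives -2.2524537893.
Denominator 4 − 1 = 3.
So the Richardson estimate is -0.7508179298.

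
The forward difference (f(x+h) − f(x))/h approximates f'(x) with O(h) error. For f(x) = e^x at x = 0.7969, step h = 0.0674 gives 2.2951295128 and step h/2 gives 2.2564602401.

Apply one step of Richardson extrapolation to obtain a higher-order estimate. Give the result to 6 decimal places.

r = 1: numerator weight 2, denominator 1.
Difference of the inputs: 2.2564602401 − 2.2951295128 = -0.0386692727
Divide by 2^1 − 1 = 1: (-0.0386692727)/1 = -0.0386692727
R = 2.2564602401 − 0.0386692727 = 2.2177909674
Shift from A(h/2): −0.0386692727.

2.217791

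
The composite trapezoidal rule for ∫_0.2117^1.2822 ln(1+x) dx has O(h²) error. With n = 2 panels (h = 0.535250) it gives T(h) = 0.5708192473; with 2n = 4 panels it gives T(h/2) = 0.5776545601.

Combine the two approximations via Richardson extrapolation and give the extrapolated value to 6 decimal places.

Leading term ∝ h^2; use weight 4 = 2^2.
Numerator 4×A(h/2) − A(h) = 4×0.5776545601 − 0.5708192473 = 1.7397989931
R = 1.7397989931/3 = 0.5799329977
Gap between inputs: 6.835e-03; correction applied: +0.0022784376.

0.579933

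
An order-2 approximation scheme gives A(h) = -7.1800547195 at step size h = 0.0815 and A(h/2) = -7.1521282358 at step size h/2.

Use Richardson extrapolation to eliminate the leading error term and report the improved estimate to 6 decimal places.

-7.142819

Method order is 2; weight 2^2 = 4.
Weighted: (-28.6085129432) − (-7.1800547195) = -21.4284582237
(-21.4284582237) ÷ 3 = -7.1428194079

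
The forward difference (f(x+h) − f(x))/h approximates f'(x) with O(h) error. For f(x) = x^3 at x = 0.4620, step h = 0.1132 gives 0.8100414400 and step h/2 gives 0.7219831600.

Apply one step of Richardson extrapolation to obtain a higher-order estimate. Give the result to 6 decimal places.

Error is O(h^1); halving h shrinks it by 2^1 = 2.
A(h/2) − A(h) = 0.7219831600 − 0.8100414400 = -0.0880582800
Divide by 2^1 − 1 = 1: (-0.0880582800)/1 = -0.0880582800
R = 0.7219831600 − 0.0880582800 = 0.6339248800

0.633925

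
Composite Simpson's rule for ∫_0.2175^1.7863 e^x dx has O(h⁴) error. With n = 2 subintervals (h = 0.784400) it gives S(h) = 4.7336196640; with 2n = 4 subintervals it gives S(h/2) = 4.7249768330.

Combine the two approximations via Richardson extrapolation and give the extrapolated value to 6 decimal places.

With r = 4 the leading error scales as h^4, so the weight is 2^4 = 16.
Numerator 16×A(h/2) − A(h) = 16×4.7249768330 − 4.7336196640 = 70.8660096640
Denominator 16 − 1 = 15.
R = 70.8660096640/15 = 4.7244006443

4.724401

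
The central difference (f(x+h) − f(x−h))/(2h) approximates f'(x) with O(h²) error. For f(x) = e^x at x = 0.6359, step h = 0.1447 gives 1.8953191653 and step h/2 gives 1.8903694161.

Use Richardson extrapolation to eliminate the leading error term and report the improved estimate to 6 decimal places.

1.888719

Order 2 gives 2^r = 4 and 2^r − 1 = 3.
4*1.8903694161 = 7.5614776644; 7.5614776644 − 1.8953191653 = 5.6661584991
Divide by 2^2 − 1 = 3.
Result: 1.8887194997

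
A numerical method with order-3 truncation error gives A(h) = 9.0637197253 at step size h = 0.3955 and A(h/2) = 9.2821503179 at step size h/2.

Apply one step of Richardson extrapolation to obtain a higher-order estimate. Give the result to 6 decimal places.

r = 3, so 2^r = 8.
Numerator 8×A(h/2) − A(h) = 8×9.2821503179 − 9.0637197253 = 65.1934828179
(8×9.2821503179 − 9.0637197253)/(8 − 1) = 9.3133546883

9.313355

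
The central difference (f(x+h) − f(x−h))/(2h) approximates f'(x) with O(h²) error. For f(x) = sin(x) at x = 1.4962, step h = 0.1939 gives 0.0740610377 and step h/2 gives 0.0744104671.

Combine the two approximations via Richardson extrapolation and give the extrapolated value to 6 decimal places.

0.074527

Leading term ∝ h^2; use weight 4 = 2^2.
2^2×A(h/2) = 0.2976418684; minus A(h) gives 0.2235808307.
(4×0.0744104671 − 0.0740610377)/(4 − 1) = 0.0745269436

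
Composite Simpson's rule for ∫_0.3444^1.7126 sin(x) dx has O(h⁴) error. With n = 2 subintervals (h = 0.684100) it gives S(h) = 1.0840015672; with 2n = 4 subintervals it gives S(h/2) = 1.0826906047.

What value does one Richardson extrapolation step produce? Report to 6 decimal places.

Method order is 4; weight 2^4 = 16.
2^4*A(h/2) = 17.3230496752; minus A(h) gives 16.2390481080.
Denominator 16 − 1 = 15.
16.2390481080 ÷ 15 = 1.0826032072

1.082603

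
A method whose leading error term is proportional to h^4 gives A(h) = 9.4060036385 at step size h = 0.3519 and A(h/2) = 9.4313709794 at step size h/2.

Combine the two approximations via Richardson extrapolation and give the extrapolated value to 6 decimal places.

9.433062

r = 4: numerator weight 16, denominator 15.
2^4 × A(h/2) = 150.9019356704; minus A(h) gives 141.4959320319.
(16 × 9.4313709794 − 9.4060036385)/(16 − 1) = 9.4330621355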